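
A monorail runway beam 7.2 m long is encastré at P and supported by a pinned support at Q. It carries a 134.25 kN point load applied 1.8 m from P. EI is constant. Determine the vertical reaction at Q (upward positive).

Take the reaction at Q as the redundant and release it; the primary structure is a cantilever fixed at P.
Free-end deflection of the primary structure under the applied loading (downward +):
  point load 134.25 at a = 1.8: Pa²(3L − a)/(6EI) = 1435/EI
Tip deflection under a unit load at Q: L³/(3EI) = 124.4/EI.
Compatibility at Q: δ_0 − R_Q·δ_{QQ} = 0, so R_Q = 1435/124.4 = 11.54 kN.

R_Q = 11.54 kN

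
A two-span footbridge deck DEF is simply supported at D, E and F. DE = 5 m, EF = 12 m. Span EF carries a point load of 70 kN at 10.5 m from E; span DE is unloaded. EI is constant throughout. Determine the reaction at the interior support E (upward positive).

Insert a hinge at E; M_E is the redundant, and each span becomes simply supported.
End slopes at the hinge E, treating each span as simply supported:
  span EF: point load 70 at a = 10.5: Pab(L + b)/(6LEI) = 206.7/EI
  relative rotation θ_0 = (0 + 206.7)/EI = 206.7/EI
A unit hogging moment at E produces rotation L₁/(3EI) + L₂/(3EI) = 5.667/EI.
Slope continuity at E: θ_0 = M_E·5.667/EI, so M_E = 206.7/5.667 = 36.48 kN·m (hogging).
Span DE, ΣM about D with M_E applied at E: R_E^{DE}·5 = 0 + 36.48, so R_E^{DE} = 7.296 kN and R_D = 0 − 7.296 = -7.296 kN.
Span EF, ΣM about F: R_E^{EF}·12 = 105 + 36.48, so R_E^{EF} = 11.79 kN and R_F = 70 − 11.79 = 58.21 kN.
R_E = 7.296 + 11.79 = 19.09 kN.

R_E = 19.09 kN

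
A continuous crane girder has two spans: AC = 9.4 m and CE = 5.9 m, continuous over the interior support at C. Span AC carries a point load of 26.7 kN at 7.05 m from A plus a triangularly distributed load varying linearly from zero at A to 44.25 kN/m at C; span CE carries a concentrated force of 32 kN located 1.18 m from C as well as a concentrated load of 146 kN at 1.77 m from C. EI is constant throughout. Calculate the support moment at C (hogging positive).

Take M_C as the redundant. Released structure: two simple spans AC and CE with a hinge at C.
Rotations at C on the released spans (each span's end-slope, ×1/EI):
  span AC: point load 26.7 at a = 7.05: Pab(L + a)/(6LEI) = 129/EI
  span AC: triangular load, peak 44.25: w₀L³/(45EI) = 816.7/EI
  span CE: point load 32 at a = 1.18: Pab(L + b)/(6LEI) = 53.47/EI
  span CE: point load 146 at a = 1.77: Pab(L + b)/(6LEI) = 302.4/EI
  relative rotation θ_0 = (945.8 + 355.9)/EI = 1302/EI
A unit hogging moment at C produces rotation L₁/(3EI) + L₂/(3EI) = 5.1/EI.
Compatibility: M_C·(L₁+L₂)/(3EI) = θ_0, giving M_C = 255.2 kN·m (hogging).

M_C = 255.2 kN·m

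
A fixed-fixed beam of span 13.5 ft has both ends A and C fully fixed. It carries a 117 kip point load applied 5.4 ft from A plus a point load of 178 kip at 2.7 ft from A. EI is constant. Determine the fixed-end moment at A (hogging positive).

Release both end moments; the primary structure is a simply-supported span AC with redundants M_A and M_C.
End rotations of the released simple span under the applied load (×1/EI):
  at A: point load 117 at a = 5.4: Pab(L + b)/(6LEI) = 1365/EI
  at C: point load 117 at a = 5.4: Pab(L + a)/(6LEI) = 1194/EI
  at A: point load 178 at a = 2.7: Pab(L + b)/(6LEI) = 1557/EI
  at C: point load 178 at a = 2.7: Pab(L + a)/(6LEI) = 1038/EI
  θ_A0 = 2922/EI,  θ_C0 = 2232/EI
Flexibility coefficients: a unit moment at one end gives L/(3EI) there and L/(6EI) at the far end, so f₁₁ = f₂₂ = 4.5/EI and f₁₂ = f₂₁ = 2.25/EI.
Compatibility — zero rotation at each built-in end:
  4.5 M_A + 2.25 M_C = 2922
  2.25 M_A + 4.5 M_C = 2232
Solving the pair gives M_A = 535 kip·ft and M_C = 228.5 kip·ft (hogging).

M_A = 535 kip·ft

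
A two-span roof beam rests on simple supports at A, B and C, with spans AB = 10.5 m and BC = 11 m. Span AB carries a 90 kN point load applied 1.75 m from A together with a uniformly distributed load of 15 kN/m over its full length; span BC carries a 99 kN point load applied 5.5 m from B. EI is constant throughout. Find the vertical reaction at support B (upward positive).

R_B = 188.4 kN

Release continuity at B by inserting a hinge; the redundant is the internal moment M_B. The primary structure is two simply-supported spans AB and BC.
Discontinuity in slope at B on the released structure — sum the simple-span end rotations:
  span AB: point load 90 at a = 1.75: Pab(L + a)/(6LEI) = 268/EI
  span AB: UDL 15: wL³/(24EI) = 723.5/EI
  span BC: point load 99 at a = 5.5: Pab(L + b)/(6LEI) = 748.7/EI
  relative rotation θ_0 = (991.5 + 748.7)/EI = 1740/EI
A unit hogging moment at B produces rotation L₁/(3EI) + L₂/(3EI) = 7.167/EI.
Compatibility: M_B·(L₁+L₂)/(3EI) = θ_0, giving M_B = 242.8 kN·m (hogging).
Span AB, ΣM about A with M_B applied at B: R_B^{AB}·10.5 = 984.4 + 242.8, so R_B^{AB} = 116.9 kN and R_A = 247.5 − 116.9 = 130.6 kN.
Span BC, ΣM about C: R_B^{BC}·11 = 544.5 + 242.8, so R_B^{BC} = 71.57 kN and R_C = 99 − 71.57 = 27.43 kN.
R_B = 116.9 + 71.57 = 188.4 kN.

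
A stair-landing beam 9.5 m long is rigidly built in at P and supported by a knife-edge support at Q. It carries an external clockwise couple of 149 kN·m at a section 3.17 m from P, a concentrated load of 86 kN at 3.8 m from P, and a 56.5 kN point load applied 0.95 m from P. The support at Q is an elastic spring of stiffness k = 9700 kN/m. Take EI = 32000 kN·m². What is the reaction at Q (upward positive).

Choose R_Q as the redundant. The primary structure is the cantilever fixed at P.
Free-end deflection of the primary structure under the applied loading (downward +):
  clockwise couple 149 at a = 3.17: M₀a(2L − a)/(2EI) = 3738/EI
  point load 86 at a = 3.8: Pa²(3L − a)/(6EI) = 5112/EI
  point load 56.5 at a = 0.95: Pa²(3L − a)/(6EI) = 234.1/EI
  δ_0 = 9085/EI
Tip deflection under a unit load at Q: L³/(3EI) = 285.8/EI.
With EI = 32000 kN·m²: δ_0 = 0.2839 m and δ_{QQ} = 0.008931 m/kN.
Compatibility — the spring shortens by R_Q/k under the reaction it provides: δ_0 − R_Q·δ_{QQ} = R_Q/k. With 1/k = 0.000103 m/kN, R_Q = δ_0 / (δ_{QQ} + 1/k) = 0.2839 / (0.008931 + 0.000103) = 31.43 kN.

R_Q = 31.43 kN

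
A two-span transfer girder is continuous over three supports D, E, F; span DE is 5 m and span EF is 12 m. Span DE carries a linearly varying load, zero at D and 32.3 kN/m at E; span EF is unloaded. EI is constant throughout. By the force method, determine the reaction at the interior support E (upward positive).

Release continuity at E by inserting a hinge; the redundant is the internal moment M_E. The primary structure is two simply-supported spans DE and EF.
Rotations at E on the released spans (each span's end-slope, ×1/EI):
  span DE: triangular load, peak 32.3: w₀L³/(45EI) = 89.72/EI
  relative rotation θ_0 = (89.72 + 0)/EI = 89.72/EI
A unit hogging moment at E produces rotation L₁/(3EI) + L₂/(3EI) = 5.667/EI.
Slope continuity at E: θ_0 = M_E·5.667/EI, so M_E = 89.72/5.667 = 15.83 kN·m (hogging).
Span DE, ΣM about D with M_E applied at E: R_E^{DE}·5 = 269.2 + 15.83, so R_E^{DE} = 57 kN and R_D = 80.75 − 57 = 23.75 kN.
Span EF, ΣM about F: R_E^{EF}·12 = 0 + 15.83, so R_E^{EF} = 1.319 kN and R_F = 0 − 1.319 = -1.319 kN.
R_E = 57 + 1.319 = 58.32 kN.

R_E = 58.32 kN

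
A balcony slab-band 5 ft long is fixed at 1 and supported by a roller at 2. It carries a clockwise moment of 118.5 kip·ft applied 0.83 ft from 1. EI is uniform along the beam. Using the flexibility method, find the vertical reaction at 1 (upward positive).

Release the roller at 2. Primary structure: cantilever fixed at 1.
Deflection at 2 on the released cantilever, summing each load's contribution:
  clockwise couple 118.5 at a = 0.83: M₀a(2L − a)/(2EI) = 451/EI
Tip deflection under a unit load at 2: L³/(3EI) = 41.67/EI.
Compatibility at 2: δ_0 − R_2·δ_{22} = 0, so R_2 = 451/41.67 = 10.82 kip.
Vertical equilibrium: R_1 = ΣP − R_2 = 0 − 10.82 = -10.82 kip.

R_1 = -10.82 kip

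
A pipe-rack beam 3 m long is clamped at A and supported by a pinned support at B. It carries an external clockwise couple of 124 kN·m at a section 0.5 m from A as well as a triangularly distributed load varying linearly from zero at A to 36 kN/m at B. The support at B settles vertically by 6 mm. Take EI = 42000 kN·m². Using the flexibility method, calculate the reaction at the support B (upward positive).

R_B = 20.64 kN

Take the reaction at B as the redundant and release it; the primary structure is a cantilever fixed at A.
Downward deflection at the released point B due to the loads:
  clockwise couple 124 at a = 0.5: M₀a(2L − a)/(2EI) = 170.5/EI
  triangular load, peak 36 at the free end: 11w₀L⁴/(120EI) = 267.3/EI
  δ_0 = 437.8/EI
Tip deflection under a unit load at B: L³/(3EI) = 9/EI.
With EI = 42000 kN·m²: δ_0 = 0.010424 m and δ_{BB} = 0.000214 m/kN.
Compatibility — the beam at B must follow the support down by 0.006 m: δ_0 − R_B·δ_{BB} = 0.006, so R_B = (0.010424 − 0.006)/0.000214 = 20.64 kN.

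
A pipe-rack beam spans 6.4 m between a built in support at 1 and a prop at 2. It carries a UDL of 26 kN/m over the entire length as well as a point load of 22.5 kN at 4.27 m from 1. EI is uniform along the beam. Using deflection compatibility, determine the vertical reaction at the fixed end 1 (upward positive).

R_1 = 114.8 kN

Choose R_2 as the redundant. The primary structure is the cantilever fixed at 1.
Deflection at 2 on the released cantilever, summing each load's contribution:
  UDL 26: wL⁴/(8EI) = 5453/EI
  point load 22.5 at a = 4.27: Pa²(3L − a)/(6EI) = 1021/EI
  δ_0 = 6473/EI
Flexibility coefficient — unit upward force at 2: δ_{22} = L³/(3EI) = 87.38/EI.
The prop prevents deflection at 2: R_2 = δ_0/δ_{22} = 6473/87.38 = 74.08 kN.
Vertical equilibrium: R_1 = ΣP − R_2 = 188.9 − 74.08 = 114.8 kN.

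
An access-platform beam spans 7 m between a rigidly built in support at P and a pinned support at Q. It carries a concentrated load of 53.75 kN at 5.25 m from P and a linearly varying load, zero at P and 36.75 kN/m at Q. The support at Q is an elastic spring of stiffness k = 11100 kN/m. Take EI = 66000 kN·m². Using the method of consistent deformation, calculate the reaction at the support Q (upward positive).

Choose R_Q as the redundant. The primary structure is the cantilever fixed at P.
Primary-structure tip deflection at Q by superposition:
  point load 53.75 at a = 5.25: Pa²(3L − a)/(6EI) = 3889/EI
  triangular load, peak 36.75 at the free end: 11w₀L⁴/(120EI) = 8088/EI
  δ_0 = 11977/EI
Tip deflection under a unit load at Q: L³/(3EI) = 114.3/EI.
With EI = 66000 kN·m²: δ_0 = 0.18147 m and δ_{QQ} = 0.001732 m/kN.
Compatibility — the spring shortens by R_Q/k under the reaction it provides: δ_0 − R_Q·δ_{QQ} = R_Q/k. With 1/k = 0.00009 m/kN, R_Q = δ_0 / (δ_{QQ} + 1/k) = 0.18147 / (0.001732 + 0.00009) = 99.58 kN.

R_Q = 99.58 kN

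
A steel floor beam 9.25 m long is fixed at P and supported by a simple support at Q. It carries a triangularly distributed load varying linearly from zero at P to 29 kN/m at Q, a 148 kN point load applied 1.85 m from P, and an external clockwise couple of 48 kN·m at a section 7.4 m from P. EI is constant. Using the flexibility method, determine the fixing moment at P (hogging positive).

Take the reaction at Q as the redundant and release it; the primary structure is a cantilever fixed at P.
Deflection at Q on the released cantilever, summing each load's contribution:
  triangular load, peak 29 at the free end: 11w₀L⁴/(120EI) = 19462/EI
  point load 148 at a = 1.85: Pa²(3L − a)/(6EI) = 2187/EI
  clockwise couple 48 at a = 7.4: M₀a(2L − a)/(2EI) = 1971/EI
  δ_0 = 23619/EI
Flexibility coefficient — unit upward force at Q: δ_{QQ} = L³/(3EI) = 263.8/EI.
The prop prevents deflection at Q: R_Q = δ_0/δ_{QQ} = 23619/263.8 = 89.53 kN.
Moment equilibrium about P: M_P = Σ(load moments about P) − R_Q·L = 1149 − 89.53×9.25 = 320.8 kN·m.

M_P = 320.8 kN·m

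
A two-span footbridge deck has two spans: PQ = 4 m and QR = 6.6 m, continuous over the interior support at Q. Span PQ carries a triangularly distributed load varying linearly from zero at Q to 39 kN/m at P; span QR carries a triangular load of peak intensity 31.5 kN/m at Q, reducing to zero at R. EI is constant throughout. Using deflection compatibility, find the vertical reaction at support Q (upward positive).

R_Q = 123.7 kN

Take M_Q as the redundant. Released structure: two simple spans PQ and QR with a hinge at Q.
End slopes at the hinge Q, treating each span as simply supported:
  span PQ: triangular load, peak 39: 7w₀L³/(360EI) = 48.53/EI
  span QR: triangular load, peak 31.5: w₀L³/(45EI) = 201.2/EI
  relative rotation θ_0 = (48.53 + 201.2)/EI = 249.8/EI
A unit hogging moment at Q produces rotation L₁/(3EI) + L₂/(3EI) = 3.533/EI.
Compatibility: M_Q·(L₁+L₂)/(3EI) = θ_0, giving M_Q = 70.69 kN·m (hogging).
Span PQ, ΣM about P with M_Q applied at Q: R_Q^{PQ}·4 = 104 + 70.69, so R_Q^{PQ} = 43.67 kN and R_P = 78 − 43.67 = 34.33 kN.
Span QR, ΣM about R: R_Q^{QR}·6.6 = 457.4 + 70.69, so R_Q^{QR} = 80.01 kN and R_R = 104 − 80.01 = 23.94 kN.
R_Q = 43.67 + 80.01 = 123.7 kN.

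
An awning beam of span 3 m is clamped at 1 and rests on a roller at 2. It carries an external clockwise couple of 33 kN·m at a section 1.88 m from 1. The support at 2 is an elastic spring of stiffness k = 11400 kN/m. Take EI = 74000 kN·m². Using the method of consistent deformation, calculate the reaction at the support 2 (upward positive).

Remove the prop at 2; the released (primary) structure is a cantilever built in at 1.
Deflection at 2 on the released cantilever, summing each load's contribution:
  clockwise couple 33 at a = 1.88: M₀a(2L − a)/(2EI) = 127.8/EI
Flexibility coefficient — unit upward force at 2: δ_{22} = L³/(3EI) = 9/EI.
With EI = 74000 kN·m²: δ_0 = 0.001727 m and δ_{22} = 0.000122 m/kN.
Compatibility — the spring shortens by R_2/k under the reaction it provides: δ_0 − R_2·δ_{22} = R_2/k. With 1/k = 0.000088 m/kN, R_2 = δ_0 / (δ_{22} + 1/k) = 0.001727 / (0.000122 + 0.000088) = 8.25 kN.

R_2 = 8.25 kN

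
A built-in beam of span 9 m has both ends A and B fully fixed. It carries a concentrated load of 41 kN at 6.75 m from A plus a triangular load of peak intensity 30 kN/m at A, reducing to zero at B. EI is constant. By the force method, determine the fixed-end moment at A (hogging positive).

M_A = 138.8 kN·m

Take the two fixed-end moments M_A, M_B as redundants; the released structure is the simple span AB.
End rotations of the released simple span under the applied load (×1/EI):
  at A: point load 41 at a = 6.75: Pab(L + b)/(6LEI) = 129.7/EI
  at B: point load 41 at a = 6.75: Pab(L + a)/(6LEI) = 181.6/EI
  at A: triangular load, peak 30: w₀L³/(45EI) = 486/EI
  at B: triangular load, peak 30: 7w₀L³/(360EI) = 425.2/EI
  θ_A0 = 615.7/EI,  θ_B0 = 606.9/EI
Flexibility coefficients: a unit moment at one end gives L/(3EI) there and L/(6EI) at the far end, so f₁₁ = f₂₂ = 3/EI and f₁₂ = f₂₁ = 1.5/EI.
Compatibility — zero rotation at each built-in end:
  3 M_A + 1.5 M_B = 615.7
  1.5 M_A + 3 M_B = 606.9
Solving the pair gives M_A = 138.8 kN·m and M_B = 132.9 kN·m (hogging).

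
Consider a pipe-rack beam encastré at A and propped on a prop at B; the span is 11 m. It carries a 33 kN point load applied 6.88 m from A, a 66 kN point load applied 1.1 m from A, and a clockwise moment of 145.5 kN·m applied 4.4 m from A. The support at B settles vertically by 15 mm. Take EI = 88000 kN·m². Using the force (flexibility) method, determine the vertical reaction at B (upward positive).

R_B = 26.01 kN

Remove the prop at B; the released (primary) structure is a cantilever built in at A.
Free-end deflection of the primary structure under the applied loading (downward +):
  point load 33 at a = 6.88: Pa²(3L − a)/(6EI) = 6800/EI
  point load 66 at a = 1.1: Pa²(3L − a)/(6EI) = 424.6/EI
  clockwise couple 145.5 at a = 4.4: M₀a(2L − a)/(2EI) = 5634/EI
  δ_0 = 12858/EI
Flexibility coefficient — unit upward force at B: δ_{BB} = L³/(3EI) = 443.7/EI.
With EI = 88000 kN·m²: δ_0 = 0.14612 m and δ_{BB} = 0.005042 m/kN.
Compatibility — the beam at B must follow the support down by 0.015 m: δ_0 − R_B·δ_{BB} = 0.015, so R_B = (0.14612 − 0.015)/0.005042 = 26.01 kN.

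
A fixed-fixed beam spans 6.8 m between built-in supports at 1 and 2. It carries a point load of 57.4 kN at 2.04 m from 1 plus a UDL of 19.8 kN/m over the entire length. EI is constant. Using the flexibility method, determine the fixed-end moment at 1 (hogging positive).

Release both end moments; the primary structure is a simply-supported span 12 with redundants M_1 and M_2.
On the primary (simply-supported) span, the end slopes from the loading are:
  at 1: point load 57.4 at a = 2.04: Pab(L + b)/(6LEI) = 157.9/EI
  at 2: point load 57.4 at a = 2.04: Pab(L + a)/(6LEI) = 120.8/EI
  at 1: UDL 19.8: wL³/(24EI) = 259.4/EI
  at 2: UDL 19.8: wL³/(24EI) = 259.4/EI
  θ_10 = 417.3/EI,  θ_20 = 380.2/EI
Flexibility coefficients: a unit moment at one end gives L/(3EI) there and L/(6EI) at the far end, so f₁₁ = f₂₂ = 2.267/EI and f₁₂ = f₂₁ = 1.133/EI.
Compatibility — zero rotation at each built-in end:
  2.267 M_1 + 1.133 M_2 = 417.3
  1.133 M_1 + 2.267 M_2 = 380.2
Solving the pair gives M_1 = 133.7 kN·m and M_2 = 100.9 kN·m (hogging).

M_1 = 133.7 kN·m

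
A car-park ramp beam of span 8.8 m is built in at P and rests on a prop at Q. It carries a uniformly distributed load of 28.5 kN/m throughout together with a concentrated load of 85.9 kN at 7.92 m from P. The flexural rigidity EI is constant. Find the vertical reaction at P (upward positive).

Remove the prop at Q; the released (primary) structure is a cantilever built in at P.
Primary-structure tip deflection at Q by superposition:
  UDL 28.5: wL⁴/(8EI) = 21364/EI
  point load 85.9 at a = 7.92: Pa²(3L − a)/(6EI) = 16596/EI
  δ_0 = 37960/EI
Tip deflection under a unit load at Q: L³/(3EI) = 227.2/EI.
The prop prevents deflection at Q: R_Q = δ_0/δ_{QQ} = 37960/227.2 = 167.1 kN.
Vertical equilibrium: R_P = ΣP − R_Q = 336.7 − 167.1 = 169.6 kN.

R_P = 169.6 kN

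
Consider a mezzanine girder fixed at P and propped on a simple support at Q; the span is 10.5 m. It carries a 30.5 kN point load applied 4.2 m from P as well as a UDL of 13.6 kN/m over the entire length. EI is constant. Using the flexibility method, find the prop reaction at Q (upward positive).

R_Q = 59.89 kN

Remove the prop at Q; the released (primary) structure is a cantilever built in at P.
Deflection at Q on the released cantilever, summing each load's contribution:
  point load 30.5 at a = 4.2: Pa²(3L − a)/(6EI) = 2448/EI
  UDL 13.6: wL⁴/(8EI) = 20664/EI
  δ_0 = 23112/EI
Tip deflection under a unit load at Q: L³/(3EI) = 385.9/EI.
Compatibility at Q: δ_0 − R_Q·δ_{QQ} = 0, so R_Q = 23112/385.9 = 59.89 kN.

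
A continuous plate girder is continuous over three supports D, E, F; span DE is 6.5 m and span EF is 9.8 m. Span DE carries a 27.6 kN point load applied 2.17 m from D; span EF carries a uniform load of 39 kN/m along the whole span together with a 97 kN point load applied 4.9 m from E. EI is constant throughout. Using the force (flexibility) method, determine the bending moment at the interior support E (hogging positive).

M_E = 399.3 kN·m

Release continuity at E by inserting a hinge; the redundant is the internal moment M_E. The primary structure is two simply-supported spans DE and EF.
Discontinuity in slope at E on the released structure — sum the simple-span end rotations:
  span DE: point load 27.6 at a = 2.17: Pab(L + a)/(6LEI) = 57.65/EI
  span EF: UDL 39: wL³/(24EI) = 1529/EI
  span EF: point load 97 at a = 4.9: Pab(L + b)/(6LEI) = 582.2/EI
  relative rotation θ_0 = (57.65 + 2112)/EI = 2169/EI
A unit hogging moment at E produces rotation L₁/(3EI) + L₂/(3EI) = 5.433/EI.
Slope continuity at E: θ_0 = M_E·5.433/EI, so M_E = 2169/5.433 = 399.3 kN·m (hogging).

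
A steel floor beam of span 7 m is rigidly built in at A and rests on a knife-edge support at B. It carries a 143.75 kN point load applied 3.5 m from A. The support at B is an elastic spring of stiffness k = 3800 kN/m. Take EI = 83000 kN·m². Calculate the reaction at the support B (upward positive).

R_B = 37.72 kN

Take the reaction at B as the redundant and release it; the primary structure is a cantilever fixed at A.
Primary-structure tip deflection at B by superposition:
  point load 143.75 at a = 3.5: Pa²(3L − a)/(6EI) = 5136/EI
Flexibility coefficient — unit upward force at B: δ_{BB} = L³/(3EI) = 114.3/EI.
With EI = 83000 kN·m²: δ_0 = 0.06188 m and δ_{BB} = 0.001378 m/kN.
Compatibility — the spring shortens by R_B/k under the reaction it provides: δ_0 − R_B·δ_{BB} = R_B/k. With 1/k = 0.000263 m/kN, R_B = δ_0 / (δ_{BB} + 1/k) = 0.06188 / (0.001378 + 0.000263) = 37.72 kN.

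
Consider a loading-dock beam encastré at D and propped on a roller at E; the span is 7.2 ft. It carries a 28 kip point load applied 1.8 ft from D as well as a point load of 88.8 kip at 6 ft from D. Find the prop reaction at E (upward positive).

R_E = 69.21 kip

Take the reaction at E as the redundant and release it; the primary structure is a cantilever fixed at D.
Deflection at E on the released cantilever, summing each load's contribution:
  point load 28 at a = 1.8: Pa²(3L − a)/(6EI) = 299.4/EI
  point load 88.8 at a = 6: Pa²(3L − a)/(6EI) = 8312/EI
  δ_0 = 8611/EI
Flexibility coefficient — unit upward force at E: δ_{EE} = L³/(3EI) = 124.4/EI.
The prop prevents deflection at E: R_E = δ_0/δ_{EE} = 8611/124.4 = 69.21 kip.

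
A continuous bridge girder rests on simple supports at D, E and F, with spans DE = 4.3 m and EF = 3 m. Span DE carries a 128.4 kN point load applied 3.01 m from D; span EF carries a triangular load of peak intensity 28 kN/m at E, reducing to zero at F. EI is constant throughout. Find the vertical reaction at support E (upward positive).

R_E = 154.6 kN

Take M_E as the redundant. Released structure: two simple spans DE and EF with a hinge at E.
Rotations at E on the released spans (each span's end-slope, ×1/EI):
  span DE: point load 128.4 at a = 3.01: Pab(L + a)/(6LEI) = 141.3/EI
  span EF: triangular load, peak 28: w₀L³/(45EI) = 16.8/EI
  relative rotation θ_0 = (141.3 + 16.8)/EI = 158.1/EI
A unit hogging moment at E produces rotation L₁/(3EI) + L₂/(3EI) = 2.433/EI.
Slope continuity at E: θ_0 = M_E·2.433/EI, so M_E = 158.1/2.433 = 64.96 kN·m (hogging).
Span DE, ΣM about D with M_E applied at E: R_E^{DE}·4.3 = 386.5 + 64.96, so R_E^{DE} = 105 kN and R_D = 128.4 − 105 = 23.41 kN.
Span EF, ΣM about F: R_E^{EF}·3 = 84 + 64.96, so R_E^{EF} = 49.65 kN and R_F = 42 − 49.65 = -7.652 kN.
R_E = 105 + 49.65 = 154.6 kN.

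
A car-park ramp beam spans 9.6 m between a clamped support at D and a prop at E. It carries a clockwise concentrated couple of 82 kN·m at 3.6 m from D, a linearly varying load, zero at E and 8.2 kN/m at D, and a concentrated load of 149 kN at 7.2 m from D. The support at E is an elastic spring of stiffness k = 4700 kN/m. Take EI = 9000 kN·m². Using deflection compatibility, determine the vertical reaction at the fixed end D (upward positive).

R_D = 79.1 kN

Remove the prop at E; the released (primary) structure is a cantilever built in at D.
Free-end deflection of the primary structure under the applied loading (downward +):
  clockwise couple 82 at a = 3.6: M₀a(2L − a)/(2EI) = 2303/EI
  triangular load, peak 8.2 at the fixed end: w₀L⁴/(30EI) = 2322/EI
  point load 149 at a = 7.2: Pa²(3L − a)/(6EI) = 27807/EI
  δ_0 = 32431/EI
Flexibility coefficient — unit upward force at E: δ_{EE} = L³/(3EI) = 294.9/EI.
With EI = 9000 kN·m²: δ_0 = 3.6035 m and δ_{EE} = 0.032768 m/kN.
Compatibility — the spring shortens by R_E/k under the reaction it provides: δ_0 − R_E·δ_{EE} = R_E/k. With 1/k = 0.000213 m/kN, R_E = δ_0 / (δ_{EE} + 1/k) = 3.6035 / (0.032768 + 0.000213) = 109.3 kN.
Vertical equilibrium: R_D = ΣP − R_E = 188.4 − 109.3 = 79.1 kN.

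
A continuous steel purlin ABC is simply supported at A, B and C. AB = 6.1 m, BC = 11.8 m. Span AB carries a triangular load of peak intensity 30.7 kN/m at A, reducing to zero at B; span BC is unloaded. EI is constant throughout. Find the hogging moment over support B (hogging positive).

M_B = 22.71 kN·m

Take M_B as the redundant. Released structure: two simple spans AB and BC with a hinge at B.
Rotations at B on the released spans (each span's end-slope, ×1/EI):
  span AB: triangular load, peak 30.7: 7w₀L³/(360EI) = 135.5/EI
  relative rotation θ_0 = (135.5 + 0)/EI = 135.5/EI
A unit hogging moment at B produces rotation L₁/(3EI) + L₂/(3EI) = 5.967/EI.
Slope continuity at B: θ_0 = M_B·5.967/EI, so M_B = 135.5/5.967 = 22.71 kN·m (hogging).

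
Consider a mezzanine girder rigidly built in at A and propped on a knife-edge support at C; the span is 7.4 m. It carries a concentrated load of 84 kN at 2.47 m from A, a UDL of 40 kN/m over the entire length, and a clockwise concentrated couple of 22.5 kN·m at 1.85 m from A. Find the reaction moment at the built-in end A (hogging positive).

Take the reaction at C as the redundant and release it; the primary structure is a cantilever fixed at A.
Downward deflection at the released point C due to the loads:
  point load 84 at a = 2.47: Pa²(3L − a)/(6EI) = 1685/EI
  UDL 40: wL⁴/(8EI) = 14993/EI
  clockwise couple 22.5 at a = 1.85: M₀a(2L − a)/(2EI) = 269.5/EI
  δ_0 = 16948/EI
Tip deflection under a unit load at C: L³/(3EI) = 135.1/EI.
The prop prevents deflection at C: R_C = δ_0/δ_{CC} = 16948/135.1 = 125.5 kN.
Moment equilibrium about A: M_A = Σ(load moments about A) − R_C·L = 1325 − 125.5×7.4 = 396.7 kN·m.

M_A = 396.7 kN·m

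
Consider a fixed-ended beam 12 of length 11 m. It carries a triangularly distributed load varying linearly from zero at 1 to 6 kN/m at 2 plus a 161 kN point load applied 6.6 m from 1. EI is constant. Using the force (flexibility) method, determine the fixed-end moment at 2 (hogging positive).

M_2 = 291.3 kN·m

Release both end moments; the primary structure is a simply-supported span 12 with redundants M_1 and M_2.
End rotations of the released simple span under the applied load (×1/EI):
  at 1: triangular load, peak 6: 7w₀L³/(360EI) = 155.3/EI
  at 2: triangular load, peak 6: w₀L³/(45EI) = 177.5/EI
  at 1: point load 161 at a = 6.6: Pab(L + b)/(6LEI) = 1091/EI
  at 2: point load 161 at a = 6.6: Pab(L + a)/(6LEI) = 1247/EI
  θ_10 = 1246/EI,  θ_20 = 1424/EI
Flexibility coefficients: a unit moment at one end gives L/(3EI) there and L/(6EI) at the far end, so f₁₁ = f₂₂ = 3.667/EI and f₁₂ = f₂₁ = 1.833/EI.
Compatibility — zero rotation at each built-in end:
  3.667 M_1 + 1.833 M_2 = 1246
  1.833 M_1 + 3.667 M_2 = 1424
Solving the pair gives M_1 = 194.2 kN·m and M_2 = 291.3 kN·m (hogging).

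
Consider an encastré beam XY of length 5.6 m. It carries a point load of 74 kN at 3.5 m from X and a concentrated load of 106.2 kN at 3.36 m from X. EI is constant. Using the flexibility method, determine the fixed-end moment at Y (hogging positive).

M_Y = 146.3 kN·m

Take the two fixed-end moments M_X, M_Y as redundants; the released structure is the simple span XY.
On the primary (simply-supported) span, the end slopes from the loading are:
  at X: point load 74 at a = 3.5: Pab(L + b)/(6LEI) = 124.6/EI
  at Y: point load 74 at a = 3.5: Pab(L + a)/(6LEI) = 147.3/EI
  at X: point load 106.2 at a = 3.36: Pab(L + b)/(6LEI) = 186.5/EI
  at Y: point load 106.2 at a = 3.36: Pab(L + a)/(6LEI) = 213.1/EI
  θ_X0 = 311.1/EI,  θ_Y0 = 360.5/EI
Flexibility coefficients: a unit moment at one end gives L/(3EI) there and L/(6EI) at the far end, so f₁₁ = f₂₂ = 1.867/EI and f₁₂ = f₂₁ = 0.9333/EI.
Compatibility — zero rotation at each built-in end:
  1.867 M_X + 0.9333 M_Y = 311.1
  0.9333 M_X + 1.867 M_Y = 360.5
Solving the pair gives M_X = 93.51 kN·m and M_Y = 146.3 kN·m (hogging).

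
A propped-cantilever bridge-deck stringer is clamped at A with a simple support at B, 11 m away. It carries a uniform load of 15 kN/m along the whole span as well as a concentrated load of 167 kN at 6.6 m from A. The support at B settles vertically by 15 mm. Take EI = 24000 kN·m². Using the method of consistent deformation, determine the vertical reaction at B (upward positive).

R_B = 133.2 kN

Remove the prop at B; the released (primary) structure is a cantilever built in at A.
Deflection at B on the released cantilever, summing each load's contribution:
  UDL 15: wL⁴/(8EI) = 27452/EI
  point load 167 at a = 6.6: Pa²(3L − a)/(6EI) = 32008/EI
  δ_0 = 59460/EI
Flexibility coefficient — unit upward force at B: δ_{BB} = L³/(3EI) = 443.7/EI.
With EI = 24000 kN·m²: δ_0 = 2.4775 m and δ_{BB} = 0.018486 m/kN.
Compatibility — the beam at B must follow the support down by 0.015 m: δ_0 − R_B·δ_{BB} = 0.015, so R_B = (2.4775 − 0.015)/0.018486 = 133.2 kN.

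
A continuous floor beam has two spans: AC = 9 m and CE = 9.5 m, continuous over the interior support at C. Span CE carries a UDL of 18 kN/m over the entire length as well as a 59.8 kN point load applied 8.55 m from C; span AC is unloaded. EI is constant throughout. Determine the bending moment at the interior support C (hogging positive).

Release continuity at C by inserting a hinge; the redundant is the internal moment M_C. The primary structure is two simply-supported spans AC and CE.
Discontinuity in slope at C on the released structure — sum the simple-span end rotations:
  span CE: UDL 18: wL³/(24EI) = 643/EI
  span CE: point load 59.8 at a = 8.55: Pab(L + b)/(6LEI) = 89.05/EI
  relative rotation θ_0 = (0 + 732.1)/EI = 732.1/EI
A unit hogging moment at C produces rotation L₁/(3EI) + L₂/(3EI) = 6.167/EI.
Compatibility: M_C·(L₁+L₂)/(3EI) = θ_0, giving M_C = 118.7 kN·m (hogging).

M_C = 118.7 kN·m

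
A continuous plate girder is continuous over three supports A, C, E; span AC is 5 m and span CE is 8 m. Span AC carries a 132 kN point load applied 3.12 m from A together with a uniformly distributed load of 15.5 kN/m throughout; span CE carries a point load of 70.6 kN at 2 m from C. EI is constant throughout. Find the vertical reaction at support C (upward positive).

Take M_C as the redundant. Released structure: two simple spans AC and CE with a hinge at C.
Discontinuity in slope at C on the released structure — sum the simple-span end rotations:
  span AC: point load 132 at a = 3.12: Pab(L + a)/(6LEI) = 209.6/EI
  span AC: UDL 15.5: wL³/(24EI) = 80.73/EI
  span CE: point load 70.6 at a = 2: Pab(L + b)/(6LEI) = 247.1/EI
  relative rotation θ_0 = (290.3 + 247.1)/EI = 537.4/EI
A unit hogging moment at C produces rotation L₁/(3EI) + L₂/(3EI) = 4.333/EI.
Slope continuity at C: θ_0 = M_C·4.333/EI, so M_C = 537.4/4.333 = 124 kN·m (hogging).
Span AC, ΣM about A with M_C applied at C: R_C^{AC}·5 = 605.6 + 124, so R_C^{AC} = 145.9 kN and R_A = 209.5 − 145.9 = 63.58 kN.
Span CE, ΣM about E: R_C^{CE}·8 = 423.6 + 124, so R_C^{CE} = 68.45 kN and R_E = 70.6 − 68.45 = 2.148 kN.
R_C = 145.9 + 68.45 = 214.4 kN.

R_C = 214.4 kN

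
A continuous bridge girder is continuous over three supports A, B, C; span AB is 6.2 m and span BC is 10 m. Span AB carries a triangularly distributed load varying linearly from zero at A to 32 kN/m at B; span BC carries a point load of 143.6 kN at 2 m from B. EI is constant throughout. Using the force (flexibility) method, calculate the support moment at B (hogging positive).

M_B = 159 kN·m

Take M_B as the redundant. Released structure: two simple spans AB and BC with a hinge at B.
Discontinuity in slope at B on the released structure — sum the simple-span end rotations:
  span AB: triangular load, peak 32: w₀L³/(45EI) = 169.5/EI
  span BC: point load 143.6 at a = 2: Pab(L + b)/(6LEI) = 689.3/EI
  relative rotation θ_0 = (169.5 + 689.3)/EI = 858.8/EI
A unit hogging moment at B produces rotation L₁/(3EI) + L₂/(3EI) = 5.4/EI.
Compatibility: M_B·(L₁+L₂)/(3EI) = θ_0, giving M_B = 159 kN·m (hogging).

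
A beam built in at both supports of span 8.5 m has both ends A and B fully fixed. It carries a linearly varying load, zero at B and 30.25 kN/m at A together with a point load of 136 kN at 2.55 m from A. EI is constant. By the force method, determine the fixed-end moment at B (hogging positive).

Take the two fixed-end moments M_A, M_B as redundants; the released structure is the simple span AB.
On the primary (simply-supported) span, the end slopes from the loading are:
  at A: triangular load, peak 30.25: w₀L³/(45EI) = 412.8/EI
  at B: triangular load, peak 30.25: 7w₀L³/(360EI) = 361.2/EI
  at A: point load 136 at a = 2.55: Pab(L + b)/(6LEI) = 584.6/EI
  at B: point load 136 at a = 2.55: Pab(L + a)/(6LEI) = 447.1/EI
  θ_A0 = 997.5/EI,  θ_B0 = 808.3/EI
Flexibility coefficients: a unit moment at one end gives L/(3EI) there and L/(6EI) at the far end, so f₁₁ = f₂₂ = 2.833/EI and f₁₂ = f₂₁ = 1.417/EI.
Compatibility — zero rotation at each built-in end:
  2.833 M_A + 1.417 M_B = 997.5
  1.417 M_A + 2.833 M_B = 808.3
Solving the pair gives M_A = 279.2 kN·m and M_B = 145.7 kN·m (hogging).

M_B = 145.7 kN·m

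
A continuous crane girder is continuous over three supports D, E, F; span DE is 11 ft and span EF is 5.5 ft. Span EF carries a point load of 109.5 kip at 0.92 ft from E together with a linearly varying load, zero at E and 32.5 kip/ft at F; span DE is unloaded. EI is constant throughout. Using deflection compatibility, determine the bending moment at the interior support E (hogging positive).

M_E = 44.74 kip·ft

Release continuity at E by inserting a hinge; the redundant is the internal moment M_E. The primary structure is two simply-supported spans DE and EF.
Rotations at E on the released spans (each span's end-slope, ×1/EI):
  span EF: point load 109.5 at a = 0.92: Pab(L + b)/(6LEI) = 140.9/EI
  span EF: triangular load, peak 32.5: 7w₀L³/(360EI) = 105.1/EI
  relative rotation θ_0 = (0 + 246.1)/EI = 246.1/EI
A unit hogging moment at E produces rotation L₁/(3EI) + L₂/(3EI) = 5.5/EI.
Slope continuity at E: θ_0 = M_E·5.5/EI, so M_E = 246.1/5.5 = 44.74 kip·ft (hogging).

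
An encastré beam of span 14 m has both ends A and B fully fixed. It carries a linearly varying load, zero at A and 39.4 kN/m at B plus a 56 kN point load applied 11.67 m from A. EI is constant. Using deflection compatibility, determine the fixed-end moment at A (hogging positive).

M_A = 275.5 kN·m

Take the two fixed-end moments M_A, M_B as redundants; the released structure is the simple span AB.
On the primary (simply-supported) span, the end slopes from the loading are:
  at A: triangular load, peak 39.4: 7w₀L³/(360EI) = 2102/EI
  at B: triangular load, peak 39.4: w₀L³/(45EI) = 2403/EI
  at A: point load 56 at a = 11.67: Pab(L + b)/(6LEI) = 296/EI
  at B: point load 56 at a = 11.67: Pab(L + a)/(6LEI) = 465.3/EI
  θ_A0 = 2398/EI,  θ_B0 = 2868/EI
Flexibility coefficients: a unit moment at one end gives L/(3EI) there and L/(6EI) at the far end, so f₁₁ = f₂₂ = 4.667/EI and f₁₂ = f₂₁ = 2.333/EI.
Compatibility — zero rotation at each built-in end:
  4.667 M_A + 2.333 M_B = 2398
  2.333 M_A + 4.667 M_B = 2868
Solving the pair gives M_A = 275.5 kN·m and M_B = 476.8 kN·m (hogging).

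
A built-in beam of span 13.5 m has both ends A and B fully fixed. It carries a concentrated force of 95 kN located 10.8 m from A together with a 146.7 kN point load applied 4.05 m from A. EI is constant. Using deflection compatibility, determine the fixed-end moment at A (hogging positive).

M_A = 332.2 kN·m

Take the two fixed-end moments M_A, M_B as redundants; the released structure is the simple span AB.
End rotations of the released simple span under the applied load (×1/EI):
  at A: point load 95 at a = 10.8: Pab(L + b)/(6LEI) = 554/EI
  at B: point load 95 at a = 10.8: Pab(L + a)/(6LEI) = 831.1/EI
  at A: point load 146.7 at a = 4.05: Pab(L + b)/(6LEI) = 1591/EI
  at B: point load 146.7 at a = 4.05: Pab(L + a)/(6LEI) = 1216/EI
  θ_A0 = 2145/EI,  θ_B0 = 2048/EI
Flexibility coefficients: a unit moment at one end gives L/(3EI) there and L/(6EI) at the far end, so f₁₁ = f₂₂ = 4.5/EI and f₁₂ = f₂₁ = 2.25/EI.
Compatibility — zero rotation at each built-in end:
  4.5 M_A + 2.25 M_B = 2145
  2.25 M_A + 4.5 M_B = 2048
Solving the pair gives M_A = 332.2 kN·m and M_B = 288.9 kN·m (hogging).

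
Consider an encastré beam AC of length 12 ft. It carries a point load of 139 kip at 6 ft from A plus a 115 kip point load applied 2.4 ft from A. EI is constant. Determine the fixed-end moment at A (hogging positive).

M_A = 385.1 kip·ft

Release both end moments; the primary structure is a simply-supported span AC with redundants M_A and M_C.
End rotations of the released simple span under the applied load (×1/EI):
  at A: point load 139 at a = 6: Pab(L + b)/(6LEI) = 1251/EI
  at C: point load 139 at a = 6: Pab(L + a)/(6LEI) = 1251/EI
  at A: point load 115 at a = 2.4: Pab(L + b)/(6LEI) = 794.9/EI
  at C: point load 115 at a = 2.4: Pab(L + a)/(6LEI) = 529.9/EI
  θ_A0 = 2046/EI,  θ_C0 = 1781/EI
Flexibility coefficients: a unit moment at one end gives L/(3EI) there and L/(6EI) at the far end, so f₁₁ = f₂₂ = 4/EI and f₁₂ = f₂₁ = 2/EI.
Compatibility — zero rotation at each built-in end:
  4 M_A + 2 M_C = 2046
  2 M_A + 4 M_C = 1781
Solving the pair gives M_A = 385.1 kip·ft and M_C = 252.7 kip·ft (hogging).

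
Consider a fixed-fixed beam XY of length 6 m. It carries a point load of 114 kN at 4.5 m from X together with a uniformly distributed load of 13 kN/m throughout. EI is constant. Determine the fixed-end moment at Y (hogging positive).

Take the two fixed-end moments M_X, M_Y as redundants; the released structure is the simple span XY.
End rotations of the released simple span under the applied load (×1/EI):
  at X: point load 114 at a = 4.5: Pab(L + b)/(6LEI) = 160.3/EI
  at Y: point load 114 at a = 4.5: Pab(L + a)/(6LEI) = 224.4/EI
  at X: UDL 13: wL³/(24EI) = 117/EI
  at Y: UDL 13: wL³/(24EI) = 117/EI
  θ_X0 = 277.3/EI,  θ_Y0 = 341.4/EI
Flexibility coefficients: a unit moment at one end gives L/(3EI) there and L/(6EI) at the far end, so f₁₁ = f₂₂ = 2/EI and f₁₂ = f₂₁ = 1/EI.
Compatibility — zero rotation at each built-in end:
  2 M_X + 1 M_Y = 277.3
  1 M_X + 2 M_Y = 341.4
Solving the pair gives M_X = 71.06 kN·m and M_Y = 135.2 kN·m (hogging).

M_Y = 135.2 kN·m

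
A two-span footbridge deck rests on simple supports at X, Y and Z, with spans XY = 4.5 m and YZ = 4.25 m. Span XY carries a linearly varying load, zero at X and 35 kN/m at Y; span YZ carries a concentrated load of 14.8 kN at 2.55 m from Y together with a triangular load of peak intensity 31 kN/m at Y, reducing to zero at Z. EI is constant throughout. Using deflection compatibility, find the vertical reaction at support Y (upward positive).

R_Y = 124.1 kN

Insert a hinge at Y; M_Y is the redundant, and each span becomes simply supported.
Rotations at Y on the released spans (each span's end-slope, ×1/EI):
  span XY: triangular load, peak 35: w₀L³/(45EI) = 70.88/EI
  span YZ: point load 14.8 at a = 2.55: Pab(L + b)/(6LEI) = 14.97/EI
  span YZ: triangular load, peak 31: w₀L³/(45EI) = 52.88/EI
  relative rotation θ_0 = (70.88 + 67.85)/EI = 138.7/EI
A unit hogging moment at Y produces rotation L₁/(3EI) + L₂/(3EI) = 2.917/EI.
Slope continuity at Y: θ_0 = M_Y·2.917/EI, so M_Y = 138.7/2.917 = 47.56 kN·m (hogging).
Span XY, ΣM about X with M_Y applied at Y: R_Y^{XY}·4.5 = 236.2 + 47.56, so R_Y^{XY} = 63.07 kN and R_X = 78.75 − 63.07 = 15.68 kN.
Span YZ, ΣM about Z: R_Y^{YZ}·4.25 = 211.8 + 47.56, so R_Y^{YZ} = 61.03 kN and R_Z = 80.67 − 61.03 = 19.65 kN.
R_Y = 63.07 + 61.03 = 124.1 kN.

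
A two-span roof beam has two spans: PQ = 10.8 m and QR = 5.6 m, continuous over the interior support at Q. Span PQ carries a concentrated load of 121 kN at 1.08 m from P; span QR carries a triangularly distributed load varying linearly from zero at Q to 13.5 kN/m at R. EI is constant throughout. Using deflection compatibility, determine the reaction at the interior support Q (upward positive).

Insert a hinge at Q; M_Q is the redundant, and each span becomes simply supported.
Discontinuity in slope at Q on the released structure — sum the simple-span end rotations:
  span PQ: point load 121 at a = 1.08: Pab(L + a)/(6LEI) = 232.9/EI
  span QR: triangular load, peak 13.5: 7w₀L³/(360EI) = 46.1/EI
  relative rotation θ_0 = (232.9 + 46.1)/EI = 279/EI
A unit hogging moment at Q produces rotation L₁/(3EI) + L₂/(3EI) = 5.467/EI.
Slope continuity at Q: θ_0 = M_Q·5.467/EI, so M_Q = 279/5.467 = 51.03 kN·m (hogging).
Span PQ, ΣM about P with M_Q applied at Q: R_Q^{PQ}·10.8 = 130.7 + 51.03, so R_Q^{PQ} = 16.83 kN and R_P = 121 − 16.83 = 104.2 kN.
Span QR, ΣM about R: R_Q^{QR}·5.6 = 70.56 + 51.03, so R_Q^{QR} = 21.71 kN and R_R = 37.8 − 21.71 = 16.09 kN.
R_Q = 16.83 + 21.71 = 38.54 kN.

R_Q = 38.54 kN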